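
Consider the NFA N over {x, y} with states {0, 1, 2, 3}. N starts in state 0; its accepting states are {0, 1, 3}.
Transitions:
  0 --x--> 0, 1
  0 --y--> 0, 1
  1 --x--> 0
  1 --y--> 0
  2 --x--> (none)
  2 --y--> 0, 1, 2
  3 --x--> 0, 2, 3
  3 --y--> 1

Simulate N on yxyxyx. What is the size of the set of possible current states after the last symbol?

2

Start: {0}
read y: {0, 1}
read x: {0, 1}
read y: {0, 1}
read x: {0, 1}
read y: {0, 1}
read x: {0, 1}
Final reachable set {0, 1} has 2 states.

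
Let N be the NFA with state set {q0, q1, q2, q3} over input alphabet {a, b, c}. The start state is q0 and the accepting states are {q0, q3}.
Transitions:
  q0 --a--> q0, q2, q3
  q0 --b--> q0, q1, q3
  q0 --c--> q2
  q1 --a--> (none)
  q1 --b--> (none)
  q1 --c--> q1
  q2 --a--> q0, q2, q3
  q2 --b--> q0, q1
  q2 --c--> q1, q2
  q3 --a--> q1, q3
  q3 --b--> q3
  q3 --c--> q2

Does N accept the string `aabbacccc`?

rejected

Start: {q0}
read a: {q0, q2, q3}
read a: {q0, q1, q2, q3}
read b: {q0, q1, q3}
read b: {q0, q1, q3}
read a: {q0, q1, q2, q3}
read c: {q1, q2}
read c: {q1, q2}
read c: {q1, q2}
read c: {q1, q2}
Reachable ∩ accepting = {} — empty.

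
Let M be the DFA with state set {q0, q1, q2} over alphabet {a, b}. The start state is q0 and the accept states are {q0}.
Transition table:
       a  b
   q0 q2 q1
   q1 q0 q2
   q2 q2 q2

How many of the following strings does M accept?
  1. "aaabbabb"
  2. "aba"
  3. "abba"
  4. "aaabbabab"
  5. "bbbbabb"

"aaabbabb": rejected
"aba": rejected
"abba": rejected
"aaabbabab": rejected
"bbbbabb": rejected

0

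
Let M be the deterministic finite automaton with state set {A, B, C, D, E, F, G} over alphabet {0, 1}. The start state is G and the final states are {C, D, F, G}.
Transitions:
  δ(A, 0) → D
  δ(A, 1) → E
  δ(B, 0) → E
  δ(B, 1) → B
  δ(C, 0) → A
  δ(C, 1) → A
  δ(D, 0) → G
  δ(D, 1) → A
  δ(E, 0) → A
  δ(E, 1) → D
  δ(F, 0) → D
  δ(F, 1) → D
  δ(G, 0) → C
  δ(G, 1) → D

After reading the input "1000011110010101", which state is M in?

D

G --1--> D
D --0--> G
G --0--> C
C --0--> A
A --0--> D
D --1--> A
A --1--> E
E --1--> D
D --1--> A
A --0--> D
D --0--> G
G --1--> D
D --0--> G
G --1--> D
D --0--> G
G --1--> D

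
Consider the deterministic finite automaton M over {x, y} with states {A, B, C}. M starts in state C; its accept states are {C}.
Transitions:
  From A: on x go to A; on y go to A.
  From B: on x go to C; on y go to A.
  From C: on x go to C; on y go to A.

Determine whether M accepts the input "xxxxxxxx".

C --x--> C
C --x--> C
C --x--> C
C --x--> C
C --x--> C
C --x--> C
C --x--> C
C --x--> C
End in state C, which is an accepting state.

accepted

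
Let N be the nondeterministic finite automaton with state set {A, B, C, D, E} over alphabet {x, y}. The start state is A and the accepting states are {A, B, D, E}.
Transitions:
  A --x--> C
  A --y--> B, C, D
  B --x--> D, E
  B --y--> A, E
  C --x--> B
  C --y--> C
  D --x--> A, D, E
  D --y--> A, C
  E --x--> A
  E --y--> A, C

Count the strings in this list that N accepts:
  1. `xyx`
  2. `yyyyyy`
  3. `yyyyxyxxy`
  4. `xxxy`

4

`xyx`: accepted
`yyyyyy`: accepted
`yyyyxyxxy`: accepted
`xxxy`: accepted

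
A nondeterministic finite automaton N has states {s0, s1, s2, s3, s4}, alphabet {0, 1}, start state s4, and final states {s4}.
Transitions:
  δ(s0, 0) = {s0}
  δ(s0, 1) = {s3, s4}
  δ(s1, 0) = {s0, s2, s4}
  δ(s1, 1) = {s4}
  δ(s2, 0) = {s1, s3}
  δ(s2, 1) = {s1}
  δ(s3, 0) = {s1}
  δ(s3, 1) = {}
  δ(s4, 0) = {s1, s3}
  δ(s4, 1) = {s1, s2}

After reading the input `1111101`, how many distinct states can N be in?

Start: {s4}
read 1: {s1, s2}
read 1: {s1, s4}
read 1: {s1, s2, s4}
read 1: {s1, s2, s4}
read 1: {s1, s2, s4}
read 0: {s0, s1, s2, s3, s4}
read 1: {s1, s2, s3, s4}
Final reachable set {s1, s2, s3, s4} has 4 states.

4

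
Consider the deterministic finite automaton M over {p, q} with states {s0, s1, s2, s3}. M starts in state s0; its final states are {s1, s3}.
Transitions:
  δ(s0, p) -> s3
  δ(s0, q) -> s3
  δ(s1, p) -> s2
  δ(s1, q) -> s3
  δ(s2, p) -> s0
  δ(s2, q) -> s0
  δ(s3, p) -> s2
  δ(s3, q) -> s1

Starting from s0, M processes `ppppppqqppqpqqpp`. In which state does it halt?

s0

s0 --p--> s3
s3 --p--> s2
s2 --p--> s0
s0 --p--> s3
s3 --p--> s2
s2 --p--> s0
s0 --q--> s3
s3 --q--> s1
s1 --p--> s2
s2 --p--> s0
s0 --q--> s3
s3 --p--> s2
s2 --q--> s0
s0 --q--> s3
s3 --p--> s2
s2 --p--> s0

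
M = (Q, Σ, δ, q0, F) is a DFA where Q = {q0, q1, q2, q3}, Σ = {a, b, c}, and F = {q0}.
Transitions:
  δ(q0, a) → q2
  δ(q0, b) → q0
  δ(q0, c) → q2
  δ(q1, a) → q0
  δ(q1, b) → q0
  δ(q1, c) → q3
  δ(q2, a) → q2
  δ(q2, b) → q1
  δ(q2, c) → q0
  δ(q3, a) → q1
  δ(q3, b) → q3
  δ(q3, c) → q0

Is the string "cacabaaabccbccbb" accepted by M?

accepted

q0 --c--> q2
q2 --a--> q2
q2 --c--> q0
q0 --a--> q2
q2 --b--> q1
q1 --a--> q0
q0 --a--> q2
q2 --a--> q2
q2 --b--> q1
q1 --c--> q3
q3 --c--> q0
q0 --b--> q0
q0 --c--> q2
q2 --c--> q0
q0 --b--> q0
q0 --b--> q0
End in state q0, which is an accepting state.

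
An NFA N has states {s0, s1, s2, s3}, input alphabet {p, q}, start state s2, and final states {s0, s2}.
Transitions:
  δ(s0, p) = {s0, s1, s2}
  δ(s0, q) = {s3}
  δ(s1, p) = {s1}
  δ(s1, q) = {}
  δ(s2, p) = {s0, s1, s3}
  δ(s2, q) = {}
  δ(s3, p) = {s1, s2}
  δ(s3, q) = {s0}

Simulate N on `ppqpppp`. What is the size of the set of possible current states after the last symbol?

4

Start: {s2}
read p: {s0, s1, s3}
read p: {s0, s1, s2}
read q: {s3}
read p: {s1, s2}
read p: {s0, s1, s3}
read p: {s0, s1, s2}
read p: {s0, s1, s2, s3}
Final reachable set {s0, s1, s2, s3} has 4 states.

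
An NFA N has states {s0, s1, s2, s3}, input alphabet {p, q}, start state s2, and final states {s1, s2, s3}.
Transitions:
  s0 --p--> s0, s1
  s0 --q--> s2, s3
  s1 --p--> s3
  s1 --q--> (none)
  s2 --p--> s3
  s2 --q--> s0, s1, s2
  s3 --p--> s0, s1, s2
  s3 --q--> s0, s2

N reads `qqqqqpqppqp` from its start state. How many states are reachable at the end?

Start: {s2}
read q: {s0, s1, s2}
read q: {s0, s1, s2, s3}
read q: {s0, s1, s2, s3}
read q: {s0, s1, s2, s3}
read q: {s0, s1, s2, s3}
read p: {s0, s1, s2, s3}
read q: {s0, s1, s2, s3}
read p: {s0, s1, s2, s3}
read p: {s0, s1, s2, s3}
read q: {s0, s1, s2, s3}
read p: {s0, s1, s2, s3}
Final reachable set {s0, s1, s2, s3} has 4 states.

4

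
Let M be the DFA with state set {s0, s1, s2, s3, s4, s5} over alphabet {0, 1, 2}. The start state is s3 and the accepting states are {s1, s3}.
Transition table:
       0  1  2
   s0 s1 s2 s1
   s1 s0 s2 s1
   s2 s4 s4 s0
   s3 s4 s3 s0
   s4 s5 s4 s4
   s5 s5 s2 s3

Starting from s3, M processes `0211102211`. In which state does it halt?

s3 --0--> s4
s4 --2--> s4
s4 --1--> s4
s4 --1--> s4
s4 --1--> s4
s4 --0--> s5
s5 --2--> s3
s3 --2--> s0
s0 --1--> s2
s2 --1--> s4

s4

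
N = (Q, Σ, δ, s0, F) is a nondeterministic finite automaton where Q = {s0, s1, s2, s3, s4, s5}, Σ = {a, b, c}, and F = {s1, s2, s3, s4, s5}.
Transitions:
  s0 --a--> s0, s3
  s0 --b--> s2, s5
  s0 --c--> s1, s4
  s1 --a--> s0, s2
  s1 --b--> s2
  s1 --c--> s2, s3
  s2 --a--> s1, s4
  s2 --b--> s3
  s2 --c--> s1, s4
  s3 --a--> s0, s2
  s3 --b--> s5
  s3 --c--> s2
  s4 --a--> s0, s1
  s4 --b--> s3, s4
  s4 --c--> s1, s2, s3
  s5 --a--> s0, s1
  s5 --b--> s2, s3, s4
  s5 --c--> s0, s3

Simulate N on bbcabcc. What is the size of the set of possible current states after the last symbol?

Start: {s0}
read b: {s2, s5}
read b: {s2, s3, s4}
read c: {s1, s2, s3, s4}
read a: {s0, s1, s2, s4}
read b: {s2, s3, s4, s5}
read c: {s0, s1, s2, s3, s4}
read c: {s1, s2, s3, s4}
Final reachable set {s1, s2, s3, s4} has 4 states.

4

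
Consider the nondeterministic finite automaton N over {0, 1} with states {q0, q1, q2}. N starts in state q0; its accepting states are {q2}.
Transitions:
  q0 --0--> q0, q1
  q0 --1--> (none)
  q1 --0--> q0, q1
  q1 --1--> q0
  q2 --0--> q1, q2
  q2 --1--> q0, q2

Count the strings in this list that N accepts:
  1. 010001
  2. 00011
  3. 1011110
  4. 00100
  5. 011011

010001: rejected
00011: rejected
1011110: rejected
00100: rejected
011011: rejected

0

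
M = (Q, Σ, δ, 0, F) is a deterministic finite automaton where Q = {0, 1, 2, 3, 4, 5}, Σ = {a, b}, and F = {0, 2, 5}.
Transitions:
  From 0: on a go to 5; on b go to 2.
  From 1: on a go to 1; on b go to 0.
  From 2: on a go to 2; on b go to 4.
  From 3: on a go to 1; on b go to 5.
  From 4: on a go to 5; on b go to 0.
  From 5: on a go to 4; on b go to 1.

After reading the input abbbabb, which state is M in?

0

0 --a--> 5
5 --b--> 1
1 --b--> 0
0 --b--> 2
2 --a--> 2
2 --b--> 4
4 --b--> 0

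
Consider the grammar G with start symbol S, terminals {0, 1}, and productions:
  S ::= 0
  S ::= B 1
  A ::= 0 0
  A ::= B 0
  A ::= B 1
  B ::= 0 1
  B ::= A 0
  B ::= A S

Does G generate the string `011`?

S ⇒ B1 ⇒ 011

yes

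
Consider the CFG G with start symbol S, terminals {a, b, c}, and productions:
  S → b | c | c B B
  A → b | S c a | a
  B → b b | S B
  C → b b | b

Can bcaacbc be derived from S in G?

no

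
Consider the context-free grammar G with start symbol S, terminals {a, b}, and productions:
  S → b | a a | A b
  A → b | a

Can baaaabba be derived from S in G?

no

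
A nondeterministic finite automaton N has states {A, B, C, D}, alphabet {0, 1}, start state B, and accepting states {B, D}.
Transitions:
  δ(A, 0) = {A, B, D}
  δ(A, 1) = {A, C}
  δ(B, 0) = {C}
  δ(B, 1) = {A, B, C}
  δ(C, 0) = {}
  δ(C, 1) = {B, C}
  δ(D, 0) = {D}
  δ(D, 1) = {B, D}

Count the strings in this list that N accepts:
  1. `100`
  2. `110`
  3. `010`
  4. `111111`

3

`100`: accepted
`110`: accepted
`010`: rejected
`111111`: accepted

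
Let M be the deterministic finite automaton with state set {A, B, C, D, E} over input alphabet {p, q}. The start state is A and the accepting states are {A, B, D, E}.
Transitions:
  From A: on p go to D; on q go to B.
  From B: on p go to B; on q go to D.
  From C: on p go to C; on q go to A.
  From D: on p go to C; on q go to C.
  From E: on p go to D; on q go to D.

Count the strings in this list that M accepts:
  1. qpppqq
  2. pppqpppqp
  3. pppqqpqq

1

qpppqq: rejected
pppqpppqp: accepted
pppqqpqq: rejected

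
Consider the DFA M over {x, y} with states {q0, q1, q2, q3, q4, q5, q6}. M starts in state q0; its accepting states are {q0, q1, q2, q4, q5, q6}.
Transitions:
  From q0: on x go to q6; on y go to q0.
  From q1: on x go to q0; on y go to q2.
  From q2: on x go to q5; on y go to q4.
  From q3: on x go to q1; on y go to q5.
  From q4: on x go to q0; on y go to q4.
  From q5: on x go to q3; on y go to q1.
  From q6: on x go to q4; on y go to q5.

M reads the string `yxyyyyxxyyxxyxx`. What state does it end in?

q0 --y--> q0
q0 --x--> q6
q6 --y--> q5
q5 --y--> q1
q1 --y--> q2
q2 --y--> q4
q4 --x--> q0
q0 --x--> q6
q6 --y--> q5
q5 --y--> q1
q1 --x--> q0
q0 --x--> q6
q6 --y--> q5
q5 --x--> q3
q3 --x--> q1

q1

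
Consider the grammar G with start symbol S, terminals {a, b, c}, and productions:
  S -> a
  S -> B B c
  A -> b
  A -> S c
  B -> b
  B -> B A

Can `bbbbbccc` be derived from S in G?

S ⇒ BBc ⇒ bBc ⇒ bBAc ⇒ bBAAc ⇒ bbAAc ⇒ bbbAc ⇒ bbbScc ⇒ bbbBBccc ⇒ bbbbBccc ⇒ bbbbbccc

yes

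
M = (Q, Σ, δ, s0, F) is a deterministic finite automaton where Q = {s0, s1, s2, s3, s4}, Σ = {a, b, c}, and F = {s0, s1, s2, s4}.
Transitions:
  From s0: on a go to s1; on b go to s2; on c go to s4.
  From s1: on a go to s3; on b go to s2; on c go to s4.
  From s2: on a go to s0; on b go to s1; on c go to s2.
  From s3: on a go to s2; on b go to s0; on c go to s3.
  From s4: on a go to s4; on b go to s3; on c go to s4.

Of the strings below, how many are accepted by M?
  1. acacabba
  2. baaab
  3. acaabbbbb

3

acacabba: accepted
baaab: accepted
acaabbbbb: accepted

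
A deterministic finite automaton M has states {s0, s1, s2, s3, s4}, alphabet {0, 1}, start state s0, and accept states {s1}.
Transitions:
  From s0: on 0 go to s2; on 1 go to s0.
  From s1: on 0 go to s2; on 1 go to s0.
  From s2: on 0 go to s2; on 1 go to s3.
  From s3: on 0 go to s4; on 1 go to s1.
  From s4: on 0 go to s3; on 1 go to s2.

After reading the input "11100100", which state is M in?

s3

s0 --1--> s0
s0 --1--> s0
s0 --1--> s0
s0 --0--> s2
s2 --0--> s2
s2 --1--> s3
s3 --0--> s4
s4 --0--> s3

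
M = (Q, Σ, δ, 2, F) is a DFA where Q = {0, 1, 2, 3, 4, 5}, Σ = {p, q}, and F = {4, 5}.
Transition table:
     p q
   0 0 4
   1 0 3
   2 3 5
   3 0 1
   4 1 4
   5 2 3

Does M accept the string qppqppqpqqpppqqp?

2 --q--> 5
5 --p--> 2
2 --p--> 3
3 --q--> 1
1 --p--> 0
0 --p--> 0
0 --q--> 4
4 --p--> 1
1 --q--> 3
3 --q--> 1
1 --p--> 0
0 --p--> 0
0 --p--> 0
0 --q--> 4
4 --q--> 4
4 --p--> 1
End in state 1, which is not an accepting state.

rejected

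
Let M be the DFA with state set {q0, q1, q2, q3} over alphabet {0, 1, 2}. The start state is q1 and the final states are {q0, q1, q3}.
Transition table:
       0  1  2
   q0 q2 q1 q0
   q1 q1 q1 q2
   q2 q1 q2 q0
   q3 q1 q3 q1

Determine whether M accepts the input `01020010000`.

q1 --0--> q1
q1 --1--> q1
q1 --0--> q1
q1 --2--> q2
q2 --0--> q1
q1 --0--> q1
q1 --1--> q1
q1 --0--> q1
q1 --0--> q1
q1 --0--> q1
q1 --0--> q1
End in state q1, which is an accepting state.

accepted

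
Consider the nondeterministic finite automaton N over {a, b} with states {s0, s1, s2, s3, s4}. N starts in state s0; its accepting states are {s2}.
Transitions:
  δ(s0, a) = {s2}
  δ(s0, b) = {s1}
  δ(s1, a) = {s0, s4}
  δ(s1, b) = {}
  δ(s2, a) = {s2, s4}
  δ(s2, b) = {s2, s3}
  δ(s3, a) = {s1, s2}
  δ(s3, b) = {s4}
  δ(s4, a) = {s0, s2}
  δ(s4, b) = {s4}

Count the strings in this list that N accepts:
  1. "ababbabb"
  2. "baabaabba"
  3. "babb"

2

"ababbabb": accepted
"baabaabba": accepted
"babb": rejected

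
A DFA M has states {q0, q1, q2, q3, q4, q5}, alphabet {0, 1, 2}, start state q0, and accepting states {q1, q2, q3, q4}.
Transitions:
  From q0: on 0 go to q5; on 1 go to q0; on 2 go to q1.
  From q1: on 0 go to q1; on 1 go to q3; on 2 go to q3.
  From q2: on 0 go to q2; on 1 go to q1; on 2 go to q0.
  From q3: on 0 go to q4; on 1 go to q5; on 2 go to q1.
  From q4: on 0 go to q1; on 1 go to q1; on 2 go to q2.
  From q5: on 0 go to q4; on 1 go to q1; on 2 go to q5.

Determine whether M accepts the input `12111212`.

rejected

q0 --1--> q0
q0 --2--> q1
q1 --1--> q3
q3 --1--> q5
q5 --1--> q1
q1 --2--> q3
q3 --1--> q5
q5 --2--> q5
End in state q5, which is not an accepting state.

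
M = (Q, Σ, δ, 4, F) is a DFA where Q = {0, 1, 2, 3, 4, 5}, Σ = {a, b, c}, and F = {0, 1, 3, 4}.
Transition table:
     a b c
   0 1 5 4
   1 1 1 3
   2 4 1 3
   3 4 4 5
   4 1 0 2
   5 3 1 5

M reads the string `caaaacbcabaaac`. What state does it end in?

3

4 --c--> 2
2 --a--> 4
4 --a--> 1
1 --a--> 1
1 --a--> 1
1 --c--> 3
3 --b--> 4
4 --c--> 2
2 --a--> 4
4 --b--> 0
0 --a--> 1
1 --a--> 1
1 --a--> 1
1 --c--> 3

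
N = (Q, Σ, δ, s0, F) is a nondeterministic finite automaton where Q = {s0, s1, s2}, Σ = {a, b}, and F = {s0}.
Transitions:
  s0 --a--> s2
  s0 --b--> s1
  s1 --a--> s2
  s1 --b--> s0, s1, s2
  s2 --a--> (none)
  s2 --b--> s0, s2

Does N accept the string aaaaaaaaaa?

rejected

Start: {s0}
read a: {s2}
read a: {}
The reachable set is empty and stays empty for the remaining 8 symbols.
Reachable ∩ accepting = {} — empty.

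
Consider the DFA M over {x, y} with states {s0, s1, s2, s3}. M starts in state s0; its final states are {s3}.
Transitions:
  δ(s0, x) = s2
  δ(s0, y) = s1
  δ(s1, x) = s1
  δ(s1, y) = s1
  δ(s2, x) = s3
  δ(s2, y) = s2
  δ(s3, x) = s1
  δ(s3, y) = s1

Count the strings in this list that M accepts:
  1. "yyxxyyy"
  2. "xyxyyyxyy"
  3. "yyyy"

0

"yyxxyyy": rejected
"xyxyyyxyy": rejected
"yyyy": rejected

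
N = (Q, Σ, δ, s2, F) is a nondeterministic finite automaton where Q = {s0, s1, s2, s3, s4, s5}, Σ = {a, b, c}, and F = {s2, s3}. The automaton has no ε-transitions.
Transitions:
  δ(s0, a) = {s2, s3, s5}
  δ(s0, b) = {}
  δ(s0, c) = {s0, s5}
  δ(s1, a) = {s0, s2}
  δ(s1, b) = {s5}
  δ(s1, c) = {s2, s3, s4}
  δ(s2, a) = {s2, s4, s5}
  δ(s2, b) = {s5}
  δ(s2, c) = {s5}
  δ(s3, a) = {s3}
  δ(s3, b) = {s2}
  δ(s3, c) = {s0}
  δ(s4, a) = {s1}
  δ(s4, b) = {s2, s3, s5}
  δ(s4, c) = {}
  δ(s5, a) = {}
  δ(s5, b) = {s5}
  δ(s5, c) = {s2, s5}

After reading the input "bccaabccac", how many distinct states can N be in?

Start: {s2}
read b: {s5}
read c: {s2, s5}
read c: {s2, s5}
read a: {s2, s4, s5}
read a: {s1, s2, s4, s5}
read b: {s2, s3, s5}
read c: {s0, s2, s5}
read c: {s0, s2, s5}
read a: {s2, s3, s4, s5}
read c: {s0, s2, s5}
Final reachable set {s0, s2, s5} has 3 states.

3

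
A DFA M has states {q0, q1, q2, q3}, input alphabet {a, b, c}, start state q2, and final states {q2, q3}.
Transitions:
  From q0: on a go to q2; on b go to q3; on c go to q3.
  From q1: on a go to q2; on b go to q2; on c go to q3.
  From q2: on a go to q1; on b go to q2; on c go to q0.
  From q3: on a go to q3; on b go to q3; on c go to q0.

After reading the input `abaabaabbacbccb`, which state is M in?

q2 --a--> q1
q1 --b--> q2
q2 --a--> q1
q1 --a--> q2
q2 --b--> q2
q2 --a--> q1
q1 --a--> q2
q2 --b--> q2
q2 --b--> q2
q2 --a--> q1
q1 --c--> q3
q3 --b--> q3
q3 --c--> q0
q0 --c--> q3
q3 --b--> q3

q3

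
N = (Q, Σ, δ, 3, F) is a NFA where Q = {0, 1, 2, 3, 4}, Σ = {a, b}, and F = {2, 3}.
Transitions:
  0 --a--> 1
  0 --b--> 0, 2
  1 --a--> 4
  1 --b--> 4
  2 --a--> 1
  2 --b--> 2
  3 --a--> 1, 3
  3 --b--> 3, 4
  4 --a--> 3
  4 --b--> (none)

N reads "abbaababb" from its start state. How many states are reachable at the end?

2

Start: {3}
read a: {1, 3}
read b: {3, 4}
read b: {3, 4}
read a: {1, 3}
read a: {1, 3, 4}
read b: {3, 4}
read a: {1, 3}
read b: {3, 4}
read b: {3, 4}
Final reachable set {3, 4} has 2 states.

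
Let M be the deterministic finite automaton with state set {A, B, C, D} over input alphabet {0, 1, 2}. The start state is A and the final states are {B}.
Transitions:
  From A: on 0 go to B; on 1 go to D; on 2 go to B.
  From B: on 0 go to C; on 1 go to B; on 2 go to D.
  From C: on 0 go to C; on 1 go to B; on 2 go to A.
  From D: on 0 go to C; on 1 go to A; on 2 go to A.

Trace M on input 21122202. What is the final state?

A

A --2--> B
B --1--> B
B --1--> B
B --2--> D
D --2--> A
A --2--> B
B --0--> C
C --2--> A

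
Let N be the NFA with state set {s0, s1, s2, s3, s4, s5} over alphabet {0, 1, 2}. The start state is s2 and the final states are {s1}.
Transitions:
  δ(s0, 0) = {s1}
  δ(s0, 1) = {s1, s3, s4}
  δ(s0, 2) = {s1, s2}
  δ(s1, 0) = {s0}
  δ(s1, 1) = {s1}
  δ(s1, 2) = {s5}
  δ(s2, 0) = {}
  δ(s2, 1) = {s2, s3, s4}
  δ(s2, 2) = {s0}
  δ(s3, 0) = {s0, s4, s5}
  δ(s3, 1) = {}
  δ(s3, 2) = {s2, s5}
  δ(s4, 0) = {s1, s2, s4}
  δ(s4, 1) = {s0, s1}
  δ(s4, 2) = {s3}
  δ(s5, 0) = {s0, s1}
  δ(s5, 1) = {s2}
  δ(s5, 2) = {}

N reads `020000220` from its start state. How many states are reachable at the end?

Start: {s2}
read 0: {}
The reachable set is empty and stays empty for the remaining 8 symbols.
Final reachable set {} has 0 states.

0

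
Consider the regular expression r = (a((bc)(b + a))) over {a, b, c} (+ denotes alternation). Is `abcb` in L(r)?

yes

Split as a·bcb: a matches a and ((bc)(b+a)) matches bcb.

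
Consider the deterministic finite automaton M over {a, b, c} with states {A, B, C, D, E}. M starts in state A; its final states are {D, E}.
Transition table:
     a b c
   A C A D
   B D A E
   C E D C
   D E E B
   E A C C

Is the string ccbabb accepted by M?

accepted

A --c--> D
D --c--> B
B --b--> A
A --a--> C
C --b--> D
D --b--> E
End in state E, which is an accepting state.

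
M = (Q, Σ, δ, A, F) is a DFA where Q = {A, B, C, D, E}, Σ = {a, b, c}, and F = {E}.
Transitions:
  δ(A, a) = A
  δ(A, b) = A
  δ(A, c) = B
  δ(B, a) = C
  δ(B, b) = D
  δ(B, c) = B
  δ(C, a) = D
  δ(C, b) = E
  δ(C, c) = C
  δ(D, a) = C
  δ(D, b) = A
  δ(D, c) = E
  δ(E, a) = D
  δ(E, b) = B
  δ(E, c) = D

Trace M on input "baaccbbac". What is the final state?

B

A --b--> A
A --a--> A
A --a--> A
A --c--> B
B --c--> B
B --b--> D
D --b--> A
A --a--> A
A --c--> B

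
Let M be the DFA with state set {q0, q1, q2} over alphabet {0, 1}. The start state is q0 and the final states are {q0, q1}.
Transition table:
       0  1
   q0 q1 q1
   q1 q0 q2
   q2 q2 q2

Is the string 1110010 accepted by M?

rejected

q0 --1--> q1
q1 --1--> q2
q2 --1--> q2
q2 --0--> q2
q2 --0--> q2
q2 --1--> q2
q2 --0--> q2
End in state q2, which is not an accepting state.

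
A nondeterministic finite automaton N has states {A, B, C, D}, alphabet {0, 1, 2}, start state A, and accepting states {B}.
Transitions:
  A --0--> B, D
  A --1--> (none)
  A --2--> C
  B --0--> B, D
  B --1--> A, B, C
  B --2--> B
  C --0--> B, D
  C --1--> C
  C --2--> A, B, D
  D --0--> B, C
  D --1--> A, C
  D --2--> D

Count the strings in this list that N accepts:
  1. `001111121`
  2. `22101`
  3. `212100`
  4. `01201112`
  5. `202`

`001111121`: accepted
`22101`: accepted
`212100`: accepted
`01201112`: accepted
`202`: accepted

5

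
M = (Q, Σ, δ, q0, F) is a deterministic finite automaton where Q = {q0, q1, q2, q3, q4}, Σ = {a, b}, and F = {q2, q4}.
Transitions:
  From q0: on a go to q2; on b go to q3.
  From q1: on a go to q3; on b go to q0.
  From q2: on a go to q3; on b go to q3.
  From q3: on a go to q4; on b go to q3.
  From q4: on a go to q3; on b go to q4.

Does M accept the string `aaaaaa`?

rejected

q0 --a--> q2
q2 --a--> q3
q3 --a--> q4
q4 --a--> q3
q3 --a--> q4
q4 --a--> q3
End in state q3, which is not an accepting state.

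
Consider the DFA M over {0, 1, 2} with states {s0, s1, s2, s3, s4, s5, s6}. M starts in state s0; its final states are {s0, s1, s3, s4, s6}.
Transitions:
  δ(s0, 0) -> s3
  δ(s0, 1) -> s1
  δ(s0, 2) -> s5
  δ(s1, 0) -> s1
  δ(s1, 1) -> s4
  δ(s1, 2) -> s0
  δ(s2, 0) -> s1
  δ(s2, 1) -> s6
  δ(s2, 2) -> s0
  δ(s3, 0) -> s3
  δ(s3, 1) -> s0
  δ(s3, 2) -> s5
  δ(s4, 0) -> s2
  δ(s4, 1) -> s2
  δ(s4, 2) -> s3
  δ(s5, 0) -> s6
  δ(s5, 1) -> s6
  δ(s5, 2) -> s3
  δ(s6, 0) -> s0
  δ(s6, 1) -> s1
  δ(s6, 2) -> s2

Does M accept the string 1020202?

s0 --1--> s1
s1 --0--> s1
s1 --2--> s0
s0 --0--> s3
s3 --2--> s5
s5 --0--> s6
s6 --2--> s2
End in state s2, which is not an accepting state.

rejected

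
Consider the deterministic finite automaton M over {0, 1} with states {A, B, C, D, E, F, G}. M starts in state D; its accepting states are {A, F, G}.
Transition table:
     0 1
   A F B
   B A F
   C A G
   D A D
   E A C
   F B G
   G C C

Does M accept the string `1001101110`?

rejected

D --1--> D
D --0--> A
A --0--> F
F --1--> G
G --1--> C
C --0--> A
A --1--> B
B --1--> F
F --1--> G
G --0--> C
End in state C, which is not an accepting state.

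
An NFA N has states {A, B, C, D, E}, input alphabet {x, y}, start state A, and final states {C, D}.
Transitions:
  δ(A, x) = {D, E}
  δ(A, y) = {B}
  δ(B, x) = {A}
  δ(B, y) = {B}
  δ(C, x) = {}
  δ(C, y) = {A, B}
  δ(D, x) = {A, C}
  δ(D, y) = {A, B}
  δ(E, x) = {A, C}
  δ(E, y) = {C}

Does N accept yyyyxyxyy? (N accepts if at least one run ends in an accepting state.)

Start: {A}
read y: {B}
read y: {B}
read y: {B}
read y: {B}
read x: {A}
read y: {B}
read x: {A}
read y: {B}
read y: {B}
Reachable ∩ accepting = {} — empty.

rejected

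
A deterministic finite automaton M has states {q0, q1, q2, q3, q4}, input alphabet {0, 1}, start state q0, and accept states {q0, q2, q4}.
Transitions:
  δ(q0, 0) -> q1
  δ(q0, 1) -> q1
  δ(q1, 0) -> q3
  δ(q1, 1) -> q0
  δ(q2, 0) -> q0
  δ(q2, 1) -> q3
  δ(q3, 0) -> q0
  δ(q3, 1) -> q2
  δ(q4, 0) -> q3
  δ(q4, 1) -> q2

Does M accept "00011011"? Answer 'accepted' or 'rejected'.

rejected

q0 --0--> q1
q1 --0--> q3
q3 --0--> q0
q0 --1--> q1
q1 --1--> q0
q0 --0--> q1
q1 --1--> q0
q0 --1--> q1
End in state q1, which is not an accepting state.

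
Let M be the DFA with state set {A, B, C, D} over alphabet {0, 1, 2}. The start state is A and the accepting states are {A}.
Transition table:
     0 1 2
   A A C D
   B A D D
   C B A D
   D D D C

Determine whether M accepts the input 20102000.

accepted

A --2--> D
D --0--> D
D --1--> D
D --0--> D
D --2--> C
C --0--> B
B --0--> A
A --0--> A
End in state A, which is an accepting state.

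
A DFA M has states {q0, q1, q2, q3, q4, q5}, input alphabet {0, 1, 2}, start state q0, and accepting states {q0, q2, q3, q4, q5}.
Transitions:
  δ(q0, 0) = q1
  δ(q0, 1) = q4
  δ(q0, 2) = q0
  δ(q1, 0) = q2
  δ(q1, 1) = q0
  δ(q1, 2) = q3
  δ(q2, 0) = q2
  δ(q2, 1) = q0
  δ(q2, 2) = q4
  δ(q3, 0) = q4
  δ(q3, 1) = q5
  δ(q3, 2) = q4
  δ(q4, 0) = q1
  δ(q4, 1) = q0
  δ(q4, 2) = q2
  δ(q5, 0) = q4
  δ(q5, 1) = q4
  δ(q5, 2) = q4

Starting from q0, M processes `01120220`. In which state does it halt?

q2

q0 --0--> q1
q1 --1--> q0
q0 --1--> q4
q4 --2--> q2
q2 --0--> q2
q2 --2--> q4
q4 --2--> q2
q2 --0--> q2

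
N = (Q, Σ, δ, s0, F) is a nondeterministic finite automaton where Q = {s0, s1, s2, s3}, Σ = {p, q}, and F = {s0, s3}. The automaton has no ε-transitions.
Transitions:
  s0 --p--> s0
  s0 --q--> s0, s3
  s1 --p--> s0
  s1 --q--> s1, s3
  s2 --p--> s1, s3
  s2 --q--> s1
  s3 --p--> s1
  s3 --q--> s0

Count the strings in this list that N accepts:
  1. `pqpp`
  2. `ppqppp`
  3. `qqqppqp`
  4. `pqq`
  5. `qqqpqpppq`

`pqpp`: accepted
`ppqppp`: accepted
`qqqppqp`: accepted
`pqq`: accepted
`qqqpqpppq`: accepted

5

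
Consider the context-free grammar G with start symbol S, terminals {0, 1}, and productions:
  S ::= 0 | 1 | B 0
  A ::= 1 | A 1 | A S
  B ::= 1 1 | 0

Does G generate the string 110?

yes

S ⇒ B0 ⇒ 110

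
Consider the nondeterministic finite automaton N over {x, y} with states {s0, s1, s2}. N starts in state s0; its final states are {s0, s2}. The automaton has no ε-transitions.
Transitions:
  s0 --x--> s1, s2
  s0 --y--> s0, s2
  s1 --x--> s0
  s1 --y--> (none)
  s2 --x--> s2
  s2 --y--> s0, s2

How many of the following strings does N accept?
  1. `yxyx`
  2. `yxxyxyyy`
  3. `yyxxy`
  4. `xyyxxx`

4

`yxyx`: accepted
`yxxyxyyy`: accepted
`yyxxy`: accepted
`xyyxxx`: accepted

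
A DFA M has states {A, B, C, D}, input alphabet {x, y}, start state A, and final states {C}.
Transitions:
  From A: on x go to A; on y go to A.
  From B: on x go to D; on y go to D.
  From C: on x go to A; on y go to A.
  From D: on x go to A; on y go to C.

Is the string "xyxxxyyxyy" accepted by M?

A --x--> A
A --y--> A
A --x--> A
A --x--> A
A --x--> A
A --y--> A
A --y--> A
A --x--> A
A --y--> A
A --y--> A
End in state A, which is not an accepting state.

rejected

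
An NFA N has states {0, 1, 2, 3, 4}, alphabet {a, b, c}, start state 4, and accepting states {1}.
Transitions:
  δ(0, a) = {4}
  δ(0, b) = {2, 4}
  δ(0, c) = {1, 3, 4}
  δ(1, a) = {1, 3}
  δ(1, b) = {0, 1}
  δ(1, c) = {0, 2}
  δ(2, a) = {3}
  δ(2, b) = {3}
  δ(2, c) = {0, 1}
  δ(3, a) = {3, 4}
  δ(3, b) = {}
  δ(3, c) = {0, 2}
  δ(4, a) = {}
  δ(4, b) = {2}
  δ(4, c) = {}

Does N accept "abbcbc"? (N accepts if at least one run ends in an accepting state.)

rejected

Start: {4}
read a: {}
The reachable set is empty and stays empty for the remaining 5 symbols.
Reachable ∩ accepting = {} — empty.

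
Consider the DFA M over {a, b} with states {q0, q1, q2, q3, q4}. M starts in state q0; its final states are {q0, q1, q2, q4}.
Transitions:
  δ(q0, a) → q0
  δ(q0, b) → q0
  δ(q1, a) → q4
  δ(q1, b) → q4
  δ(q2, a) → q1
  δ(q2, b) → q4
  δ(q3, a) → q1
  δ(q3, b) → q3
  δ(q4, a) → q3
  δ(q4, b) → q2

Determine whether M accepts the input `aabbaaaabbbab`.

q0 --a--> q0
q0 --a--> q0
q0 --b--> q0
q0 --b--> q0
q0 --a--> q0
q0 --a--> q0
q0 --a--> q0
q0 --a--> q0
q0 --b--> q0
q0 --b--> q0
q0 --b--> q0
q0 --a--> q0
q0 --b--> q0
End in state q0, which is an accepting state.

accepted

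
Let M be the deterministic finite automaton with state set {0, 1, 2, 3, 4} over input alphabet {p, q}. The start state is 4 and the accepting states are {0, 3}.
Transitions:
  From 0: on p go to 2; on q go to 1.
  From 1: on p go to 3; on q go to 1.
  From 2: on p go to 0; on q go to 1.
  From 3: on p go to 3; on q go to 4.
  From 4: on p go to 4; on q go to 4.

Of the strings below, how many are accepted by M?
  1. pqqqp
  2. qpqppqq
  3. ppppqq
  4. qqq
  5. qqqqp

pqqqp: rejected
qpqppqq: rejected
ppppqq: rejected
qqq: rejected
qqqqp: rejected

0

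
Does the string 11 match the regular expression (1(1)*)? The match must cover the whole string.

Split as 1·1: 1 matches 1 and (1)* matches 1.

yes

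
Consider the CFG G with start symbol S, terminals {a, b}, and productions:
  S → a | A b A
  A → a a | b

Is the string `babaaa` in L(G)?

no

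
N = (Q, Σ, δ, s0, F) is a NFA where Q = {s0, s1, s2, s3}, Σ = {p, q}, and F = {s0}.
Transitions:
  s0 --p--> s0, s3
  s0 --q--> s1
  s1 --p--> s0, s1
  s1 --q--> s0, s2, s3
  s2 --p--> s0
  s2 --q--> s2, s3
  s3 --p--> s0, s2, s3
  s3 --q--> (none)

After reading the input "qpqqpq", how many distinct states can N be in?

4

Start: {s0}
read q: {s1}
read p: {s0, s1}
read q: {s0, s1, s2, s3}
read q: {s0, s1, s2, s3}
read p: {s0, s1, s2, s3}
read q: {s0, s1, s2, s3}
Final reachable set {s0, s1, s2, s3} has 4 states.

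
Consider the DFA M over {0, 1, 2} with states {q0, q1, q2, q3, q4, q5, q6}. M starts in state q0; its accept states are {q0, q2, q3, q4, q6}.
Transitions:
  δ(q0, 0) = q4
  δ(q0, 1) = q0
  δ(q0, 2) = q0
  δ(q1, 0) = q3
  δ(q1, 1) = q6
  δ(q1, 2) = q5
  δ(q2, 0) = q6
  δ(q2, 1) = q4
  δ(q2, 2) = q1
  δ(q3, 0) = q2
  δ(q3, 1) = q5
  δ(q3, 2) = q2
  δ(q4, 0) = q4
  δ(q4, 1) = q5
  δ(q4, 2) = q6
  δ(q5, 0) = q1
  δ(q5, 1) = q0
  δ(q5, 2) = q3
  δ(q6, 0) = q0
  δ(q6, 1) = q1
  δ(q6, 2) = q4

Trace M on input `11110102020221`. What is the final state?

q0 --1--> q0
q0 --1--> q0
q0 --1--> q0
q0 --1--> q0
q0 --0--> q4
q4 --1--> q5
q5 --0--> q1
q1 --2--> q5
q5 --0--> q1
q1 --2--> q5
q5 --0--> q1
q1 --2--> q5
q5 --2--> q3
q3 --1--> q5

q5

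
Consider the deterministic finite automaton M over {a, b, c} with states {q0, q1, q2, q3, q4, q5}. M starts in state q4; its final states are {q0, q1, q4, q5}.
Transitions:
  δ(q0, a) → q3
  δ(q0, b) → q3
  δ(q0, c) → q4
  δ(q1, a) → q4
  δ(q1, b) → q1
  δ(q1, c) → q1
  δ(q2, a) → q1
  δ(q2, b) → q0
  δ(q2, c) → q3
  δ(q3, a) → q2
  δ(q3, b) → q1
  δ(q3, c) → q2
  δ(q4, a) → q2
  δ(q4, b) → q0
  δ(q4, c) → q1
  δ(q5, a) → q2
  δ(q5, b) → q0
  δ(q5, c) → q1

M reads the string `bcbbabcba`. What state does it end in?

q4 --b--> q0
q0 --c--> q4
q4 --b--> q0
q0 --b--> q3
q3 --a--> q2
q2 --b--> q0
q0 --c--> q4
q4 --b--> q0
q0 --a--> q3

q3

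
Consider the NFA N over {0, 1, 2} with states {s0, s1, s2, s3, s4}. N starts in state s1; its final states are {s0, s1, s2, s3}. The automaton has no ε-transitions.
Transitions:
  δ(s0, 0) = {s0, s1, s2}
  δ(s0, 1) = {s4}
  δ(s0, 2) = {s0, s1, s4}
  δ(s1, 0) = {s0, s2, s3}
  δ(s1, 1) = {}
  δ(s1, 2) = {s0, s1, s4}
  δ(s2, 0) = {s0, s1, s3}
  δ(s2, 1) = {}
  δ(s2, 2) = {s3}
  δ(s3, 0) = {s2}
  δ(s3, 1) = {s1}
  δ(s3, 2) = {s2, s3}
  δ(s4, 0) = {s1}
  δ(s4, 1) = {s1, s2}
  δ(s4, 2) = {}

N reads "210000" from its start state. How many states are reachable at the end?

Start: {s1}
read 2: {s0, s1, s4}
read 1: {s1, s2, s4}
read 0: {s0, s1, s2, s3}
read 0: {s0, s1, s2, s3}
read 0: {s0, s1, s2, s3}
read 0: {s0, s1, s2, s3}
Final reachable set {s0, s1, s2, s3} has 4 states.

4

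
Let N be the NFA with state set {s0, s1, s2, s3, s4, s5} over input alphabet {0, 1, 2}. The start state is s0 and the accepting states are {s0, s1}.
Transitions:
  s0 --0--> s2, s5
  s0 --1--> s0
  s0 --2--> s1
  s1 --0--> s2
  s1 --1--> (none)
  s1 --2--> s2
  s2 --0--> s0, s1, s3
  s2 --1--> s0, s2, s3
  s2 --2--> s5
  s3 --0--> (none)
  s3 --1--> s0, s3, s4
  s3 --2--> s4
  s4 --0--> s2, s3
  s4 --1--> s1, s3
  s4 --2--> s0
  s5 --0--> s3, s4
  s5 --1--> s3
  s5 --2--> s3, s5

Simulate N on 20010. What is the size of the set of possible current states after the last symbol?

Start: {s0}
read 2: {s1}
read 0: {s2}
read 0: {s0, s1, s3}
read 1: {s0, s3, s4}
read 0: {s2, s3, s5}
Final reachable set {s2, s3, s5} has 3 states.

3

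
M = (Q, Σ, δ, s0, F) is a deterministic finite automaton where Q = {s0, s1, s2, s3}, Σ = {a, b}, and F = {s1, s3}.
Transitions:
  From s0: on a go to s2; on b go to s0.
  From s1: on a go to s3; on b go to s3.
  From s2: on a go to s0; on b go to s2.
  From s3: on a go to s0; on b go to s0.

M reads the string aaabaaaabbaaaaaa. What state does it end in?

s2

s0 --a--> s2
s2 --a--> s0
s0 --a--> s2
s2 --b--> s2
s2 --a--> s0
s0 --a--> s2
s2 --a--> s0
s0 --a--> s2
s2 --b--> s2
s2 --b--> s2
s2 --a--> s0
s0 --a--> s2
s2 --a--> s0
s0 --a--> s2
s2 --a--> s0
s0 --a--> s2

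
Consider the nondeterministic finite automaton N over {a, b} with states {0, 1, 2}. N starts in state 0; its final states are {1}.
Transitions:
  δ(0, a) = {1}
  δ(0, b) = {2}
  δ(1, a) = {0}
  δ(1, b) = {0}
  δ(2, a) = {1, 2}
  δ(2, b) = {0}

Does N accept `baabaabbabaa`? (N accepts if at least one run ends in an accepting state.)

rejected

Start: {0}
read b: {2}
read a: {1, 2}
read a: {0, 1, 2}
read b: {0, 2}
read a: {1, 2}
read a: {0, 1, 2}
read b: {0, 2}
read b: {0, 2}
read a: {1, 2}
read b: {0}
read a: {1}
read a: {0}
Reachable ∩ accepting = {} — empty.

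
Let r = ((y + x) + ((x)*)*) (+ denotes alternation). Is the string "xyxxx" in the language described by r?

no

Neither (y+x) nor ((x)*)* matches xyxxx.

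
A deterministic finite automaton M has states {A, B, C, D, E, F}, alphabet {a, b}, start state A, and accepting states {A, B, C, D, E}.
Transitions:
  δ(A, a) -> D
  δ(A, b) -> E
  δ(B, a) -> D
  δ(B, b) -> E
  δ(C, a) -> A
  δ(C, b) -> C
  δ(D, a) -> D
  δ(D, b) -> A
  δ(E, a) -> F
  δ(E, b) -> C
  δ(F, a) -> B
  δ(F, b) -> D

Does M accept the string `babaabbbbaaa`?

accepted

A --b--> E
E --a--> F
F --b--> D
D --a--> D
D --a--> D
D --b--> A
A --b--> E
E --b--> C
C --b--> C
C --a--> A
A --a--> D
D --a--> D
End in state D, which is an accepting state.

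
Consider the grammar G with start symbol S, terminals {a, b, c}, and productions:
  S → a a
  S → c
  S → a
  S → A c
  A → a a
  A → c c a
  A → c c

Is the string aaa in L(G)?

no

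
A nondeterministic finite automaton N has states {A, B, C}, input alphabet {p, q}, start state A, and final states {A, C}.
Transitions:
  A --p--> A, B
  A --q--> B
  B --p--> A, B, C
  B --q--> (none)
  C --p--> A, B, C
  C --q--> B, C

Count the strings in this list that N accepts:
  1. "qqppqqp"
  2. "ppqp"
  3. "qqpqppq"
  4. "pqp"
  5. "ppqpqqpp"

"qqppqqp": rejected
"ppqp": accepted
"qqpqppq": rejected
"pqp": accepted
"ppqpqqpp": accepted

3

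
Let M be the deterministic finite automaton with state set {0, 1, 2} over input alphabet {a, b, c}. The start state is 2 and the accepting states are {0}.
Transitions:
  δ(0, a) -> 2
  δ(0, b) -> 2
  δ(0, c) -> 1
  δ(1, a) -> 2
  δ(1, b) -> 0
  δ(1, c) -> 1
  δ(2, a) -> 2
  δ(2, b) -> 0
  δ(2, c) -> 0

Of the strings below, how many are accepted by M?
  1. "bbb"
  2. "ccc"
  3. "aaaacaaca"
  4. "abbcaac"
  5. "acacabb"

2

"bbb": accepted
"ccc": rejected
"aaaacaaca": rejected
"abbcaac": accepted
"acacabb": rejected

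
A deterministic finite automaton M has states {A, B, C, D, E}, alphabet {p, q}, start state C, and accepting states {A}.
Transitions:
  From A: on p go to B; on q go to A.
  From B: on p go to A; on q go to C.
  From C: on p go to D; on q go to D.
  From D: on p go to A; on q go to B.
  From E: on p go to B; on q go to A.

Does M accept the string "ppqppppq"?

accepted

C --p--> D
D --p--> A
A --q--> A
A --p--> B
B --p--> A
A --p--> B
B --p--> A
A --q--> A
End in state A, which is an accepting state.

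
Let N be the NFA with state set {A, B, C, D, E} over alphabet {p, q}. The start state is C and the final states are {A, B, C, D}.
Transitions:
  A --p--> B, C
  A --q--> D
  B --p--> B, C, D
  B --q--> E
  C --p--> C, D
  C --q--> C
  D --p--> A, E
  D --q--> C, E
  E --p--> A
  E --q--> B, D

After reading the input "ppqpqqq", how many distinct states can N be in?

Start: {C}
read p: {C, D}
read p: {A, C, D, E}
read q: {B, C, D, E}
read p: {A, B, C, D, E}
read q: {B, C, D, E}
read q: {B, C, D, E}
read q: {B, C, D, E}
Final reachable set {B, C, D, E} has 4 states.

4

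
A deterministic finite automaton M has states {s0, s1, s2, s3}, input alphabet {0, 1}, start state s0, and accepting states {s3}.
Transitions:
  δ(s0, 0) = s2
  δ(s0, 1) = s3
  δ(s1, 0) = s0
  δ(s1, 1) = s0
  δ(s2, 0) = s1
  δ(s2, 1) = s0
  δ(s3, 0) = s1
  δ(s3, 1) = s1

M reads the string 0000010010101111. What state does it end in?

s0

s0 --0--> s2
s2 --0--> s1
s1 --0--> s0
s0 --0--> s2
s2 --0--> s1
s1 --1--> s0
s0 --0--> s2
s2 --0--> s1
s1 --1--> s0
s0 --0--> s2
s2 --1--> s0
s0 --0--> s2
s2 --1--> s0
s0 --1--> s3
s3 --1--> s1
s1 --1--> s0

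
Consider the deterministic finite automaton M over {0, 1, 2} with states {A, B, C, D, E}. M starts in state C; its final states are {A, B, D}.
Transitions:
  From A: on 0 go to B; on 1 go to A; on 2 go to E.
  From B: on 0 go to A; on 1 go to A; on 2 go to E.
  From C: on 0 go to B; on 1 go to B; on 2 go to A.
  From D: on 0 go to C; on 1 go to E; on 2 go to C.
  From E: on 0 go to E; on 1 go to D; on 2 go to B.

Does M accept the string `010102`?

rejected

C --0--> B
B --1--> A
A --0--> B
B --1--> A
A --0--> B
B --2--> E
End in state E, which is not an accepting state.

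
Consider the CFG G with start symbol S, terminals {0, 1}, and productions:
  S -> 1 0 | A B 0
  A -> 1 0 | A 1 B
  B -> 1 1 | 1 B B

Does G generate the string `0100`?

no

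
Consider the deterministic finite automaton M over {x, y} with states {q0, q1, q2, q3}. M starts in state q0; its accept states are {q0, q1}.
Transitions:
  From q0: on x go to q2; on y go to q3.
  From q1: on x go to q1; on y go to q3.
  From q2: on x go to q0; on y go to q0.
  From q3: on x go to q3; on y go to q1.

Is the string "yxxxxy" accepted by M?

accepted

q0 --y--> q3
q3 --x--> q3
q3 --x--> q3
q3 --x--> q3
q3 --x--> q3
q3 --y--> q1
End in state q1, which is an accepting state.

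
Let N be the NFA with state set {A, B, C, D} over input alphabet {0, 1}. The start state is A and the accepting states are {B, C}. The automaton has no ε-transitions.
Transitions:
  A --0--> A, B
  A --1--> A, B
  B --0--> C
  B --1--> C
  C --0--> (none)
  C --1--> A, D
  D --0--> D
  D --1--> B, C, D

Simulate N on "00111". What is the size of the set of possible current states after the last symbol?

4

Start: {A}
read 0: {A, B}
read 0: {A, B, C}
read 1: {A, B, C, D}
read 1: {A, B, C, D}
read 1: {A, B, C, D}
Final reachable set {A, B, C, D} has 4 states.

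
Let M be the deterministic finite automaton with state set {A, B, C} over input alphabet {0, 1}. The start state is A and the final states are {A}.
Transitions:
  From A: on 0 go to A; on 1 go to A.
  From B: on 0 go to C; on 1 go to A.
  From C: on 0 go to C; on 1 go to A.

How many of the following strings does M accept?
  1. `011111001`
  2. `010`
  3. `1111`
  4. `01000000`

`011111001`: accepted
`010`: accepted
`1111`: accepted
`01000000`: accepted

4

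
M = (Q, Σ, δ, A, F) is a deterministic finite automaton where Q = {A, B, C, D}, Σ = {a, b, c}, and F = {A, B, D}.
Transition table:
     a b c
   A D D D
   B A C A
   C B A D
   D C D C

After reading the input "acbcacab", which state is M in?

A --a--> D
D --c--> C
C --b--> A
A --c--> D
D --a--> C
C --c--> D
D --a--> C
C --b--> A

A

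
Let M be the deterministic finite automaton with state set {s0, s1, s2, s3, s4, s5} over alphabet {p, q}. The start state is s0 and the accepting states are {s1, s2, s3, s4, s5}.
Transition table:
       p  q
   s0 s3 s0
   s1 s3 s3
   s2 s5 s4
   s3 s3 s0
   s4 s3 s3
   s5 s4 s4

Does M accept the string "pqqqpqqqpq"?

s0 --p--> s3
s3 --q--> s0
s0 --q--> s0
s0 --q--> s0
s0 --p--> s3
s3 --q--> s0
s0 --q--> s0
s0 --q--> s0
s0 --p--> s3
s3 --q--> s0
End in state s0, which is not an accepting state.

rejected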